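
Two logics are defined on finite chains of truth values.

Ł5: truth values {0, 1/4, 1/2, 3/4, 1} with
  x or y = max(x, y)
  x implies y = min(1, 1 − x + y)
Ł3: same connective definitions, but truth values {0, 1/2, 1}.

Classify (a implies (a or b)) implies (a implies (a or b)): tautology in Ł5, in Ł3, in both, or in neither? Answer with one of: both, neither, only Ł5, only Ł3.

both

In Ł5: every assignment gives 1 — tautology.
In Ł3: every assignment gives 1 — tautology.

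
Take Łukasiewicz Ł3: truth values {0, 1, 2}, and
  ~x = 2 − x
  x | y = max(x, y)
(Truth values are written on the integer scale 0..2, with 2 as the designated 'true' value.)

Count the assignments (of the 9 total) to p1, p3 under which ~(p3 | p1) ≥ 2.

1

p1 = 0, p3 = 0 ↦ 2  ≥
p1 = 0, p3 = 1 ↦ 1  <
p1 = 0, p3 = 2 ↦ 0  <
p1 = 1, p3 = 0 ↦ 1  <
p1 = 1, p3 = 1 ↦ 1  <
p1 = 1, p3 = 2 ↦ 0  <
p1 = 2, p3 = 0 ↦ 0  <
p1 = 2, p3 = 1 ↦ 0  <
p1 = 2, p3 = 2 ↦ 0  <
So 1 of the 9 assignments meets the threshold.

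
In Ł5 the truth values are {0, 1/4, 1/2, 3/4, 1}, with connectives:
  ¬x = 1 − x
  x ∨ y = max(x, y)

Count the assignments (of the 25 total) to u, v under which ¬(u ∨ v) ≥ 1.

value 1: 1 assignment (counts)
value 3/4: 3 assignments
value 1/2: 5 assignments
value 1/4: 7 assignments
value 0: 9 assignments
So 1 of the 25 assignments meets the threshold.

1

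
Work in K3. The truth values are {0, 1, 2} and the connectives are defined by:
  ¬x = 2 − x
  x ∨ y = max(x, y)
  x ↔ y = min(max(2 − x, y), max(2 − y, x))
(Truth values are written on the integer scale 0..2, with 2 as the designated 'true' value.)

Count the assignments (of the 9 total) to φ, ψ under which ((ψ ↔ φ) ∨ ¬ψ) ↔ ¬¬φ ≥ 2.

φ = 0, ψ = 0 ↦ 0  <
φ = 0, ψ = 1 ↦ 1  <
φ = 0, ψ = 2 ↦ 2  ≥
φ = 1, ψ = 0 ↦ 1  <
φ = 1, ψ = 1 ↦ 1  <
φ = 1, ψ = 2 ↦ 1  <
φ = 2, ψ = 0 ↦ 2  ≥
φ = 2, ψ = 1 ↦ 1  <
φ = 2, ψ = 2 ↦ 2  ≥
So 3 of the 9 assignments meet the threshold.

3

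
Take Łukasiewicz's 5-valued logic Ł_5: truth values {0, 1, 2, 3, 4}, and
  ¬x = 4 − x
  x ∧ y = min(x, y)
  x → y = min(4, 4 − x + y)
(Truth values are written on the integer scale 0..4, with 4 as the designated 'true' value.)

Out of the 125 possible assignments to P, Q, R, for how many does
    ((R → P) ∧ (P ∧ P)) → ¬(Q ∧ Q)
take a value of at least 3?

95

value 4: 75 assignments (counts)
value 3: 20 assignments (counts)
value 2: 15 assignments
value 1: 10 assignments
value 0: 5 assignments
So 95 of the 125 assignments meet the threshold.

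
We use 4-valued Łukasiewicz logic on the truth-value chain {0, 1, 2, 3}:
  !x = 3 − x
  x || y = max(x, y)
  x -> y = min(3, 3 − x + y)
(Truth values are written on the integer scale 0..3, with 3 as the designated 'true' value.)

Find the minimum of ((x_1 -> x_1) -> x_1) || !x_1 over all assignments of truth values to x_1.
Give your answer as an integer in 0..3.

Take x_1 = 1:
x_1 -> x_1 = 1 -> 1 = 3
(x_1 -> x_1) -> x_1 = 3 -> 1 = 1
!x_1 = !1 = 2
((x_1 -> x_1) -> x_1) || !x_1 = 1 || 2 = 2
No assignment yields a value below 2, so this is the minimum.

2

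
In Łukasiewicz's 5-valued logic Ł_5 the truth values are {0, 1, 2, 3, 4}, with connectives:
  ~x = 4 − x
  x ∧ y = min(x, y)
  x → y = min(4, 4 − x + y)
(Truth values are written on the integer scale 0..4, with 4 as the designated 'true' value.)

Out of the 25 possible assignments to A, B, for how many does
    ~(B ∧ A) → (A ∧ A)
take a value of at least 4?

value 4: 12 assignments (counts)
value 3: 2 assignments
value 2: 5 assignments
value 1: 1 assignment
value 0: 5 assignments
So 12 of the 25 assignments meet the threshold.

12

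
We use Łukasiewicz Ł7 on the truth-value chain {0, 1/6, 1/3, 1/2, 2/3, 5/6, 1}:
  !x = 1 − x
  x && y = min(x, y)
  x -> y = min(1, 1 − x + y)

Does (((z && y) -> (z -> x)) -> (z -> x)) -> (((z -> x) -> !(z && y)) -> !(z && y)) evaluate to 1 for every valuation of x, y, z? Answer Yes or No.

No

Counterexample: take x = 0, y = 2/3, z = 2/3.
z && y = 2/3 && 2/3 = 2/3
z -> x = 2/3 -> 0 = 1/3
(z && y) -> (z -> x) = 2/3 -> 1/3 = 2/3
z -> x = 2/3 -> 0 = 1/3
((z && y) -> (z -> x)) -> (z -> x) = 2/3 -> 1/3 = 2/3
z -> x = 2/3 -> 0 = 1/3
z && y = 2/3 && 2/3 = 2/3
!(z && y) = !2/3 = 1/3
(z -> x) -> !(z && y) = 1/3 -> 1/3 = 1
z && y = 2/3 && 2/3 = 2/3
!(z && y) = !2/3 = 1/3
((z -> x) -> !(z && y)) -> !(z && y) = 1 -> 1/3 = 1/3
(((z && y) -> (z -> x)) -> (z -> x)) -> (((z -> x) -> !(z && y)) -> !(z && y)) = 2/3 -> 1/3 = 2/3
This gives 2/3 ≠ 1.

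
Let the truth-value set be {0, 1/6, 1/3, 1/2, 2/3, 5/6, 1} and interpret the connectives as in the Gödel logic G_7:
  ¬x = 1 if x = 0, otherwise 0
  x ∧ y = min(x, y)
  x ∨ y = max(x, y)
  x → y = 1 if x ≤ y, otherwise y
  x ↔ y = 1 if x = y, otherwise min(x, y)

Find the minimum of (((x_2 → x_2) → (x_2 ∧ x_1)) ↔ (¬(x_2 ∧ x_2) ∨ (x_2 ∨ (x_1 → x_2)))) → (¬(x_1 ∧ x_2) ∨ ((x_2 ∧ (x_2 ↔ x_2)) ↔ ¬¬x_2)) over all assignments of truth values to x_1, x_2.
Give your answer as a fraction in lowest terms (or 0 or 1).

1/6

Take x_1 = 1/3, x_2 = 1/6:
x_2 → x_2 = 1/6 → 1/6 = 1
x_2 ∧ x_1 = 1/6 ∧ 1/3 = 1/6
(x_2 → x_2) → (x_2 ∧ x_1) = 1 → 1/6 = 1/6
x_2 ∧ x_2 = 1/6 ∧ 1/6 = 1/6
¬(x_2 ∧ x_2) = ¬1/6 = 0
x_1 → x_2 = 1/3 → 1/6 = 1/6
x_2 ∨ (x_1 → x_2) = 1/6 ∨ 1/6 = 1/6
¬(x_2 ∧ x_2) ∨ (x_2 ∨ (x_1 → x_2)) = 0 ∨ 1/6 = 1/6
((x_2 → x_2) → (x_2 ∧ x_1)) ↔ (¬(x_2 ∧ x_2) ∨ (x_2 ∨ (x_1 → x_2))) = 1/6 ↔ 1/6 = 1
x_1 ∧ x_2 = 1/3 ∧ 1/6 = 1/6
¬(x_1 ∧ x_2) = ¬1/6 = 0
x_2 ↔ x_2 = 1/6 ↔ 1/6 = 1
x_2 ∧ (x_2 ↔ x_2) = 1/6 ∧ 1 = 1/6
¬x_2 = ¬1/6 = 0
¬¬x_2 = ¬0 = 1
(x_2 ∧ (x_2 ↔ x_2)) ↔ ¬¬x_2 = 1/6 ↔ 1 = 1/6
¬(x_1 ∧ x_2) ∨ ((x_2 ∧ (x_2 ↔ x_2)) ↔ ¬¬x_2) = 0 ∨ 1/6 = 1/6
(((x_2 → x_2) → (x_2 ∧ x_1)) ↔ (¬(x_2 ∧ x_2) ∨ (x_2 ∨ (x_1 → x_2)))) → (¬(x_1 ∧ x_2) ∨ ((x_2 ∧ (x_2 ↔ x_2)) ↔ ¬¬x_2)) = 1 → 1/6 = 1/6
No assignment yields a value below 1/6, so this is the minimum.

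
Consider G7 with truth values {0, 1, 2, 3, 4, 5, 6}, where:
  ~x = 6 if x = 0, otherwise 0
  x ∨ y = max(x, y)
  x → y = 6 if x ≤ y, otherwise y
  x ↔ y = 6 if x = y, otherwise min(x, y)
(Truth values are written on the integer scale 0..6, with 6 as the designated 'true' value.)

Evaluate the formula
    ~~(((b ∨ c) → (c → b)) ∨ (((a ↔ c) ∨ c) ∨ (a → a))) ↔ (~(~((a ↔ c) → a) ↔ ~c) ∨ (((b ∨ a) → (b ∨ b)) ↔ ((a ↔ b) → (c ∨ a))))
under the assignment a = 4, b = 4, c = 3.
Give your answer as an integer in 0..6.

b ∨ c = 4 ∨ 3 = 4
c → b = 3 → 4 = 6
(b ∨ c) → (c → b) = 4 → 6 = 6
a ↔ c = 4 ↔ 3 = 3
(a ↔ c) ∨ c = 3 ∨ 3 = 3
a → a = 4 → 4 = 6
((a ↔ c) ∨ c) ∨ (a → a) = 3 ∨ 6 = 6
((b ∨ c) → (c → b)) ∨ (((a ↔ c) ∨ c) ∨ (a → a)) = 6 ∨ 6 = 6
~(((b ∨ c) → (c → b)) ∨ (((a ↔ c) ∨ c) ∨ (a → a))) = ~6 = 0
~~(((b ∨ c) → (c → b)) ∨ (((a ↔ c) ∨ c) ∨ (a → a))) = ~0 = 6
a ↔ c = 4 ↔ 3 = 3
(a ↔ c) → a = 3 → 4 = 6
~((a ↔ c) → a) = ~6 = 0
~c = ~3 = 0
~((a ↔ c) → a) ↔ ~c = 0 ↔ 0 = 6
~(~((a ↔ c) → a) ↔ ~c) = ~6 = 0
b ∨ a = 4 ∨ 4 = 4
b ∨ b = 4 ∨ 4 = 4
(b ∨ a) → (b ∨ b) = 4 → 4 = 6
a ↔ b = 4 ↔ 4 = 6
c ∨ a = 3 ∨ 4 = 4
(a ↔ b) → (c ∨ a) = 6 → 4 = 4
((b ∨ a) → (b ∨ b)) ↔ ((a ↔ b) → (c ∨ a)) = 6 ↔ 4 = 4
~(~((a ↔ c) → a) ↔ ~c) ∨ (((b ∨ a) → (b ∨ b)) ↔ ((a ↔ b) → (c ∨ a))) = 0 ∨ 4 = 4
~~(((b ∨ c) → (c → b)) ∨ (((a ↔ c) ∨ c) ∨ (a → a))) ↔ (~(~((a ↔ c) → a) ↔ ~c) ∨ (((b ∨ a) → (b ∨ b)) ↔ ((a ↔ b) → (c ∨ a)))) = 6 ↔ 4 = 4

4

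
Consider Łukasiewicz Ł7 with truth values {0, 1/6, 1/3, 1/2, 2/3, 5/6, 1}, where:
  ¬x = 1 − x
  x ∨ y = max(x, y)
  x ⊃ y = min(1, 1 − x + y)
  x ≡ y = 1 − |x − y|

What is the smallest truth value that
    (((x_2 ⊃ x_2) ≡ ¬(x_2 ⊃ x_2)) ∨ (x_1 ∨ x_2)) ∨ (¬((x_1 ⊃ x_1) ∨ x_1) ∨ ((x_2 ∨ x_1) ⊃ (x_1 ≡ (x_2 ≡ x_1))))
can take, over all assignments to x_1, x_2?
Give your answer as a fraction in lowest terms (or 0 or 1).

5/6

Take x_1 = 5/6, x_2 = 0:
x_2 ⊃ x_2 = 0 ⊃ 0 = 1
x_2 ⊃ x_2 = 0 ⊃ 0 = 1
¬(x_2 ⊃ x_2) = ¬1 = 0
(x_2 ⊃ x_2) ≡ ¬(x_2 ⊃ x_2) = 1 ≡ 0 = 0
x_1 ∨ x_2 = 5/6 ∨ 0 = 5/6
((x_2 ⊃ x_2) ≡ ¬(x_2 ⊃ x_2)) ∨ (x_1 ∨ x_2) = 0 ∨ 5/6 = 5/6
x_1 ⊃ x_1 = 5/6 ⊃ 5/6 = 1
(x_1 ⊃ x_1) ∨ x_1 = 1 ∨ 5/6 = 1
¬((x_1 ⊃ x_1) ∨ x_1) = ¬1 = 0
x_2 ∨ x_1 = 0 ∨ 5/6 = 5/6
x_2 ≡ x_1 = 0 ≡ 5/6 = 1/6
x_1 ≡ (x_2 ≡ x_1) = 5/6 ≡ 1/6 = 1/3
(x_2 ∨ x_1) ⊃ (x_1 ≡ (x_2 ≡ x_1)) = 5/6 ⊃ 1/3 = 1/2
¬((x_1 ⊃ x_1) ∨ x_1) ∨ ((x_2 ∨ x_1) ⊃ (x_1 ≡ (x_2 ≡ x_1))) = 0 ∨ 1/2 = 1/2
(((x_2 ⊃ x_2) ≡ ¬(x_2 ⊃ x_2)) ∨ (x_1 ∨ x_2)) ∨ (¬((x_1 ⊃ x_1) ∨ x_1) ∨ ((x_2 ∨ x_1) ⊃ (x_1 ≡ (x_2 ≡ x_1)))) = 5/6 ∨ 1/2 = 5/6
No assignment yields a value below 5/6, so this is the minimum.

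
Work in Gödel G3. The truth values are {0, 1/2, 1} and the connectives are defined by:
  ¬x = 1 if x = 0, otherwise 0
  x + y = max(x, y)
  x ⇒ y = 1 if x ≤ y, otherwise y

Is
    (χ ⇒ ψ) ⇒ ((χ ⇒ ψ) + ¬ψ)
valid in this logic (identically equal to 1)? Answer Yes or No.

ψ = 0, χ = 0 ↦ 1
ψ = 0, χ = 1/2 ↦ 1
ψ = 0, χ = 1 ↦ 1
ψ = 1/2, χ = 0 ↦ 1
ψ = 1/2, χ = 1/2 ↦ 1
ψ = 1/2, χ = 1 ↦ 1
ψ = 1, χ = 0 ↦ 1
ψ = 1, χ = 1/2 ↦ 1
ψ = 1, χ = 1 ↦ 1
Every assignment gives a value ≥ 1.

Yes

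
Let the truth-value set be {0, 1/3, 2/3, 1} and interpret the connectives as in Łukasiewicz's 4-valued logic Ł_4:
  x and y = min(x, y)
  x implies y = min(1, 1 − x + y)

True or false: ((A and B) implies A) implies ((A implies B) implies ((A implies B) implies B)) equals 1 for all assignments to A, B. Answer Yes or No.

No

Counterexample: take A = 0, B = 0.
A and B = 0 and 0 = 0
(A and B) implies A = 0 implies 0 = 1
A implies B = 0 implies 0 = 1
A implies B = 0 implies 0 = 1
(A implies B) implies B = 1 implies 0 = 0
(A implies B) implies ((A implies B) implies B) = 1 implies 0 = 0
((A and B) implies A) implies ((A implies B) implies ((A implies B) implies B)) = 1 implies 0 = 0
This gives 0 ≠ 1.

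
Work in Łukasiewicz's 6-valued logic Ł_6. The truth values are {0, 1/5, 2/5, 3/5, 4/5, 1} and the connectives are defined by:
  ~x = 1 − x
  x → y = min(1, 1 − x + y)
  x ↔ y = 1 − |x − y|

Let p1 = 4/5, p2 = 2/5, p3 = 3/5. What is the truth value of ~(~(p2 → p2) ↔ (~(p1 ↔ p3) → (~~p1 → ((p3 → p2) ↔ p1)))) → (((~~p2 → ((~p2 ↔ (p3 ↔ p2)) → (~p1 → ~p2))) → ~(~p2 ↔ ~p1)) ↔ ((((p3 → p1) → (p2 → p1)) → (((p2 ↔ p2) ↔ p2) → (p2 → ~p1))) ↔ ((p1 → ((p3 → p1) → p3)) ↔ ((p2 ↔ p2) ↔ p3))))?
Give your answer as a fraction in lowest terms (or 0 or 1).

p2 → p2 = 2/5 → 2/5 = 1
~(p2 → p2) = ~1 = 0
p1 ↔ p3 = 4/5 ↔ 3/5 = 4/5
~(p1 ↔ p3) = ~4/5 = 1/5
~p1 = ~4/5 = 1/5
~~p1 = ~1/5 = 4/5
p3 → p2 = 3/5 → 2/5 = 4/5
(p3 → p2) ↔ p1 = 4/5 ↔ 4/5 = 1
~~p1 → ((p3 → p2) ↔ p1) = 4/5 → 1 = 1
~(p1 ↔ p3) → (~~p1 → ((p3 → p2) ↔ p1)) = 1/5 → 1 = 1
~(p2 → p2) ↔ (~(p1 ↔ p3) → (~~p1 → ((p3 → p2) ↔ p1))) = 0 ↔ 1 = 0
~(~(p2 → p2) ↔ (~(p1 ↔ p3) → (~~p1 → ((p3 → p2) ↔ p1)))) = ~0 = 1
~p2 = ~2/5 = 3/5
~~p2 = ~3/5 = 2/5
~p2 = ~2/5 = 3/5
p3 ↔ p2 = 3/5 ↔ 2/5 = 4/5
~p2 ↔ (p3 ↔ p2) = 3/5 ↔ 4/5 = 4/5
~p1 = ~4/5 = 1/5
~p2 = ~2/5 = 3/5
~p1 → ~p2 = 1/5 → 3/5 = 1
(~p2 ↔ (p3 ↔ p2)) → (~p1 → ~p2) = 4/5 → 1 = 1
~~p2 → ((~p2 ↔ (p3 ↔ p2)) → (~p1 → ~p2)) = 2/5 → 1 = 1
~p2 = ~2/5 = 3/5
~p1 = ~4/5 = 1/5
~p2 ↔ ~p1 = 3/5 ↔ 1/5 = 3/5
~(~p2 ↔ ~p1) = ~3/5 = 2/5
(~~p2 → ((~p2 ↔ (p3 ↔ p2)) → (~p1 → ~p2))) → ~(~p2 ↔ ~p1) = 1 → 2/5 = 2/5
p3 → p1 = 3/5 → 4/5 = 1
p2 → p1 = 2/5 → 4/5 = 1
(p3 → p1) → (p2 → p1) = 1 → 1 = 1
p2 ↔ p2 = 2/5 ↔ 2/5 = 1
(p2 ↔ p2) ↔ p2 = 1 ↔ 2/5 = 2/5
~p1 = ~4/5 = 1/5
p2 → ~p1 = 2/5 → 1/5 = 4/5
((p2 ↔ p2) ↔ p2) → (p2 → ~p1) = 2/5 → 4/5 = 1
((p3 → p1) → (p2 → p1)) → (((p2 ↔ p2) ↔ p2) → (p2 → ~p1)) = 1 → 1 = 1
p3 → p1 = 3/5 → 4/5 = 1
(p3 → p1) → p3 = 1 → 3/5 = 3/5
p1 → ((p3 → p1) → p3) = 4/5 → 3/5 = 4/5
p2 ↔ p2 = 2/5 ↔ 2/5 = 1
(p2 ↔ p2) ↔ p3 = 1 ↔ 3/5 = 3/5
(p1 → ((p3 → p1) → p3)) ↔ ((p2 ↔ p2) ↔ p3) = 4/5 ↔ 3/5 = 4/5
(((p3 → p1) → (p2 → p1)) → (((p2 ↔ p2) ↔ p2) → (p2 → ~p1))) ↔ ((p1 → ((p3 → p1) → p3)) ↔ ((p2 ↔ p2) ↔ p3)) = 1 ↔ 4/5 = 4/5
((~~p2 → ((~p2 ↔ (p3 ↔ p2)) → (~p1 → ~p2))) → ~(~p2 ↔ ~p1)) ↔ ((((p3 → p1) → (p2 → p1)) → (((p2 ↔ p2) ↔ p2) → (p2 → ~p1))) ↔ ((p1 → ((p3 → p1) → p3)) ↔ ((p2 ↔ p2) ↔ p3))) = 2/5 ↔ 4/5 = 3/5
~(~(p2 → p2) ↔ (~(p1 ↔ p3) → (~~p1 → ((p3 → p2) ↔ p1)))) → (((~~p2 → ((~p2 ↔ (p3 ↔ p2)) → (~p1 → ~p2))) → ~(~p2 ↔ ~p1)) ↔ ((((p3 → p1) → (p2 → p1)) → (((p2 ↔ p2) ↔ p2) → (p2 → ~p1))) ↔ ((p1 → ((p3 → p1) → p3)) ↔ ((p2 ↔ p2) ↔ p3)))) = 1 → 3/5 = 3/5

3/5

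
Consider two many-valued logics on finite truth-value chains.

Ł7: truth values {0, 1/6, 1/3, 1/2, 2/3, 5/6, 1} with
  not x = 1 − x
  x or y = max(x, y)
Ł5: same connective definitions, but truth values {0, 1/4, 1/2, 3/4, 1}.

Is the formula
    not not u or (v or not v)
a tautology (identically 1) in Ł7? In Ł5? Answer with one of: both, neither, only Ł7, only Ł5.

In Ł7: at u = 0, v = 1/6 the value is 5/6 — not a tautology.
In Ł5: at u = 0, v = 1/4 the value is 3/4 — not a tautology.

neither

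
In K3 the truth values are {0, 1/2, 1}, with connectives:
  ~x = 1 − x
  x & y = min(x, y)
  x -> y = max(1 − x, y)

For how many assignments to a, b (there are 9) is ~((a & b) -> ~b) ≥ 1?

1

a = 0, b = 0 ↦ 0  <
a = 0, b = 1/2 ↦ 0  <
a = 0, b = 1 ↦ 0  <
a = 1/2, b = 0 ↦ 0  <
a = 1/2, b = 1/2 ↦ 1/2  <
a = 1/2, b = 1 ↦ 1/2  <
a = 1, b = 0 ↦ 0  <
a = 1, b = 1/2 ↦ 1/2  <
a = 1, b = 1 ↦ 1  ≥
So 1 of the 9 assignments meets the threshold.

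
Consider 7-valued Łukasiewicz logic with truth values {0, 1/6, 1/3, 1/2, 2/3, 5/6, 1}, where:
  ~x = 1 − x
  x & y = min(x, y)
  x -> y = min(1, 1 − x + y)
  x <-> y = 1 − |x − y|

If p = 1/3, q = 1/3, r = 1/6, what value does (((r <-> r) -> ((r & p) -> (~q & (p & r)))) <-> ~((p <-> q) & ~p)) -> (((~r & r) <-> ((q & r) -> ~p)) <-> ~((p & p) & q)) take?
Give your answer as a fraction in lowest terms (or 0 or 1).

1

r <-> r = 1/6 <-> 1/6 = 1
r & p = 1/6 & 1/3 = 1/6
~q = ~1/3 = 2/3
p & r = 1/3 & 1/6 = 1/6
~q & (p & r) = 2/3 & 1/6 = 1/6
(r & p) -> (~q & (p & r)) = 1/6 -> 1/6 = 1
(r <-> r) -> ((r & p) -> (~q & (p & r))) = 1 -> 1 = 1
p <-> q = 1/3 <-> 1/3 = 1
~p = ~1/3 = 2/3
(p <-> q) & ~p = 1 & 2/3 = 2/3
~((p <-> q) & ~p) = ~2/3 = 1/3
((r <-> r) -> ((r & p) -> (~q & (p & r)))) <-> ~((p <-> q) & ~p) = 1 <-> 1/3 = 1/3
~r = ~1/6 = 5/6
~r & r = 5/6 & 1/6 = 1/6
q & r = 1/3 & 1/6 = 1/6
~p = ~1/3 = 2/3
(q & r) -> ~p = 1/6 -> 2/3 = 1
(~r & r) <-> ((q & r) -> ~p) = 1/6 <-> 1 = 1/6
p & p = 1/3 & 1/3 = 1/3
(p & p) & q = 1/3 & 1/3 = 1/3
~((p & p) & q) = ~1/3 = 2/3
((~r & r) <-> ((q & r) -> ~p)) <-> ~((p & p) & q) = 1/6 <-> 2/3 = 1/2
(((r <-> r) -> ((r & p) -> (~q & (p & r)))) <-> ~((p <-> q) & ~p)) -> (((~r & r) <-> ((q & r) -> ~p)) <-> ~((p & p) & q)) = 1/3 -> 1/2 = 1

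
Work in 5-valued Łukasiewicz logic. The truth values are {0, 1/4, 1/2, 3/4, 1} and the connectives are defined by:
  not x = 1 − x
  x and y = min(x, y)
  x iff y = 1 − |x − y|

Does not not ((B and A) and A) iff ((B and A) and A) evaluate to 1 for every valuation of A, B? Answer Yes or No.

At A = 1/4, B = 1/2, for instance:
B and A = 1/2 and 1/4 = 1/4
(B and A) and A = 1/4 and 1/4 = 1/4
not ((B and A) and A) = not 1/4 = 3/4
not not ((B and A) and A) = not 3/4 = 1/4
not not ((B and A) and A) iff ((B and A) and A) = 1/4 iff 1/4 = 1
and checking the remaining 24 assignments likewise gives ≥ 1 in every case.

Yes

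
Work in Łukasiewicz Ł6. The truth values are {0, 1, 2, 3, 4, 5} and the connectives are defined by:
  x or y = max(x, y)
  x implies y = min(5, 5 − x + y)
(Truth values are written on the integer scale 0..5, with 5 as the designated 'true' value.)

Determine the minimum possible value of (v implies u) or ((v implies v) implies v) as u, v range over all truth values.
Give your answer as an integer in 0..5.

Take u = 0, v = 2:
v implies u = 2 implies 0 = 3
v implies v = 2 implies 2 = 5
(v implies v) implies v = 5 implies 2 = 2
(v implies u) or ((v implies v) implies v) = 3 or 2 = 3
No assignment yields a value below 3, so this is the minimum.

3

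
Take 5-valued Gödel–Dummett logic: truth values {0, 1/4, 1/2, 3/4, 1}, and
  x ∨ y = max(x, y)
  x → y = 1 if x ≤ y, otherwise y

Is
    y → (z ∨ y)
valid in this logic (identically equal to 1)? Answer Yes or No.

At y = 1/4, z = 0, for instance:
z ∨ y = 0 ∨ 1/4 = 1/4
y → (z ∨ y) = 1/4 → 1/4 = 1
and checking the remaining 24 assignments likewise gives ≥ 1 in every case.

Yes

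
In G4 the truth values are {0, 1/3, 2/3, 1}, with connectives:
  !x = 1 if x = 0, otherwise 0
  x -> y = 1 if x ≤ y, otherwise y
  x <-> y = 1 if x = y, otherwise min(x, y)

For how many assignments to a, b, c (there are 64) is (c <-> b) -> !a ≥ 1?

34

value 1: 34 assignments (counts)
value 0: 30 assignments
So 34 of the 64 assignments meet the threshold.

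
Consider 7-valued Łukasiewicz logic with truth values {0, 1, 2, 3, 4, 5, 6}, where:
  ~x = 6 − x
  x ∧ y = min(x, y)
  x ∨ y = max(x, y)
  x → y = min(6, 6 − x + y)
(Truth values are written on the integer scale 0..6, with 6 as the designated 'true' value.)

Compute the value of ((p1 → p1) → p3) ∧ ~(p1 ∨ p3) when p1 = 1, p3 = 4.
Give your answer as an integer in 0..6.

2

p1 → p1 = 1 → 1 = 6
(p1 → p1) → p3 = 6 → 4 = 4
p1 ∨ p3 = 1 ∨ 4 = 4
~(p1 ∨ p3) = ~4 = 2
((p1 → p1) → p3) ∧ ~(p1 ∨ p3) = 4 ∧ 2 = 2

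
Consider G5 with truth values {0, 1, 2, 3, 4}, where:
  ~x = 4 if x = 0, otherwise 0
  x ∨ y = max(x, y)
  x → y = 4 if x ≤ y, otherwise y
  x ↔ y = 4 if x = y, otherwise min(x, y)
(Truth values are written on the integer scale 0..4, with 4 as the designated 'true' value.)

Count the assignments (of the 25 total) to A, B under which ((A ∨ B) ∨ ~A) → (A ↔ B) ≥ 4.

5

value 4: 5 assignments (counts)
value 3: 2 assignments
value 2: 4 assignments
value 1: 6 assignments
value 0: 8 assignments
So 5 of the 25 assignments meet the threshold.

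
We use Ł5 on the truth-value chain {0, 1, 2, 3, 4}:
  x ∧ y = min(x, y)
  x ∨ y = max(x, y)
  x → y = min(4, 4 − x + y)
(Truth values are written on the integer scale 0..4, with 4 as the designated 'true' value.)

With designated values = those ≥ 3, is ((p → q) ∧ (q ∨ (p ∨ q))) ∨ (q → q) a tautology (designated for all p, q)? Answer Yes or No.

Yes

At p = 3, q = 4, for instance:
p → q = 3 → 4 = 4
p ∨ q = 3 ∨ 4 = 4
q ∨ (p ∨ q) = 4 ∨ 4 = 4
(p → q) ∧ (q ∨ (p ∨ q)) = 4 ∧ 4 = 4
q → q = 4 → 4 = 4
((p → q) ∧ (q ∨ (p ∨ q))) ∨ (q → q) = 4 ∨ 4 = 4
and checking the remaining 24 assignments likewise gives ≥ 3 in every case.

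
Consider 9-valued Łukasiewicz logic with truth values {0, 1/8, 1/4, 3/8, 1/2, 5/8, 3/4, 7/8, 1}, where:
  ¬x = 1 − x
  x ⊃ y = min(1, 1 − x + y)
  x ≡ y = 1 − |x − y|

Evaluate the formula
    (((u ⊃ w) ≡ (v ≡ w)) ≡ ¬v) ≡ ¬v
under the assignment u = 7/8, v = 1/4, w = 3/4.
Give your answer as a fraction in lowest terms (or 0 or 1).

u ⊃ w = 7/8 ⊃ 3/4 = 7/8
v ≡ w = 1/4 ≡ 3/4 = 1/2
(u ⊃ w) ≡ (v ≡ w) = 7/8 ≡ 1/2 = 5/8
¬v = ¬1/4 = 3/4
((u ⊃ w) ≡ (v ≡ w)) ≡ ¬v = 5/8 ≡ 3/4 = 7/8
¬v = ¬1/4 = 3/4
(((u ⊃ w) ≡ (v ≡ w)) ≡ ¬v) ≡ ¬v = 7/8 ≡ 3/4 = 7/8

7/8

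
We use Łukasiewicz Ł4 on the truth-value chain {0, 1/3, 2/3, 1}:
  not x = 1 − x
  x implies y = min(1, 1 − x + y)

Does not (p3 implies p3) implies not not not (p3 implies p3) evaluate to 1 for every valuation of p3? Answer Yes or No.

Yes

p3 = 0 ↦ 1
p3 = 1/3 ↦ 1
p3 = 2/3 ↦ 1
p3 = 1 ↦ 1
Every assignment gives a value ≥ 1.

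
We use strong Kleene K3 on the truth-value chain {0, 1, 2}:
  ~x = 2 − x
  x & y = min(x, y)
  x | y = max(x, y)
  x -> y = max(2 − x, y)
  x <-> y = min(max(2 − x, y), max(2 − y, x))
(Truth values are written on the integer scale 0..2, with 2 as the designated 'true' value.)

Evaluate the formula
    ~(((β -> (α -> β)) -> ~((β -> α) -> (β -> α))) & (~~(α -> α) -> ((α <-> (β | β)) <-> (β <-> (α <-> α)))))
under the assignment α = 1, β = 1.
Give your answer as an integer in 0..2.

1

α -> β = 1 -> 1 = 1
β -> (α -> β) = 1 -> 1 = 1
β -> α = 1 -> 1 = 1
β -> α = 1 -> 1 = 1
(β -> α) -> (β -> α) = 1 -> 1 = 1
~((β -> α) -> (β -> α)) = ~1 = 1
(β -> (α -> β)) -> ~((β -> α) -> (β -> α)) = 1 -> 1 = 1
α -> α = 1 -> 1 = 1
~(α -> α) = ~1 = 1
~~(α -> α) = ~1 = 1
β | β = 1 | 1 = 1
α <-> (β | β) = 1 <-> 1 = 1
α <-> α = 1 <-> 1 = 1
β <-> (α <-> α) = 1 <-> 1 = 1
(α <-> (β | β)) <-> (β <-> (α <-> α)) = 1 <-> 1 = 1
~~(α -> α) -> ((α <-> (β | β)) <-> (β <-> (α <-> α))) = 1 -> 1 = 1
((β -> (α -> β)) -> ~((β -> α) -> (β -> α))) & (~~(α -> α) -> ((α <-> (β | β)) <-> (β <-> (α <-> α)))) = 1 & 1 = 1
~(((β -> (α -> β)) -> ~((β -> α) -> (β -> α))) & (~~(α -> α) -> ((α <-> (β | β)) <-> (β <-> (α <-> α))))) = ~1 = 1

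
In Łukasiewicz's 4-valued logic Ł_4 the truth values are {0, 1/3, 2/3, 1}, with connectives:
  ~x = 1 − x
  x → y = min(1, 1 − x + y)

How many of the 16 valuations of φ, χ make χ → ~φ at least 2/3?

φ = 0, χ = 0 ↦ 1  ≥
φ = 0, χ = 1/3 ↦ 1  ≥
φ = 0, χ = 2/3 ↦ 1  ≥
φ = 0, χ = 1 ↦ 1  ≥
φ = 1/3, χ = 0 ↦ 1  ≥
φ = 1/3, χ = 1/3 ↦ 1  ≥
φ = 1/3, χ = 2/3 ↦ 1  ≥
φ = 1/3, χ = 1 ↦ 2/3  ≥
φ = 2/3, χ = 0 ↦ 1  ≥
φ = 2/3, χ = 1/3 ↦ 1  ≥
φ = 2/3, χ = 2/3 ↦ 2/3  ≥
φ = 2/3, χ = 1 ↦ 1/3  <
φ = 1, χ = 0 ↦ 1  ≥
φ = 1, χ = 1/3 ↦ 2/3  ≥
φ = 1, χ = 2/3 ↦ 1/3  <
φ = 1, χ = 1 ↦ 0  <
So 13 of the 16 assignments meet the threshold.

13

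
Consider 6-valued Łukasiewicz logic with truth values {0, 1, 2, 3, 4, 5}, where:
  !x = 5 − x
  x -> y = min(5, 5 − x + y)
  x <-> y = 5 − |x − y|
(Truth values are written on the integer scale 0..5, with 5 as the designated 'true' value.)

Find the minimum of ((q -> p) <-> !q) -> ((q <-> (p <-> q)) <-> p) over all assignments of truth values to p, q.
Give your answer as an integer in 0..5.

Take p = 0, q = 2:
q -> p = 2 -> 0 = 3
!q = !2 = 3
(q -> p) <-> !q = 3 <-> 3 = 5
p <-> q = 0 <-> 2 = 3
q <-> (p <-> q) = 2 <-> 3 = 4
(q <-> (p <-> q)) <-> p = 4 <-> 0 = 1
((q -> p) <-> !q) -> ((q <-> (p <-> q)) <-> p) = 5 -> 1 = 1
No assignment yields a value below 1, so this is the minimum.

1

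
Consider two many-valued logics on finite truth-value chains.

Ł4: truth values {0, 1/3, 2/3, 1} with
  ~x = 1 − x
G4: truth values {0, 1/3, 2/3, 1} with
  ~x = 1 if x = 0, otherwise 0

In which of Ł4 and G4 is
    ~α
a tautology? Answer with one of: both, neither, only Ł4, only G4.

neither

In Ł4: at α = 1/3 the value is 2/3 — not a tautology.
In G4: at α = 1/3 the value is 0 — not a tautology.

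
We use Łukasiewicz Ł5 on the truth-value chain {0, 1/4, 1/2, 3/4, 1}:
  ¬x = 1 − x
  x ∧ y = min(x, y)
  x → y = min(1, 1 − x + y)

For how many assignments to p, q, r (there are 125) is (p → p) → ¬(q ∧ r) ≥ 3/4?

value 1: 45 assignments (counts)
value 3/4: 35 assignments (counts)
value 1/2: 25 assignments
value 1/4: 15 assignments
value 0: 5 assignments
So 80 of the 125 assignments meet the threshold.

80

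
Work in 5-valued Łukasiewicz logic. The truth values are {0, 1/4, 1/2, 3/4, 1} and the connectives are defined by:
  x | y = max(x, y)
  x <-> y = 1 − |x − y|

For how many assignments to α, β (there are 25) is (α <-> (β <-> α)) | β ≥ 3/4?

value 1: 7 assignments (counts)
value 3/4: 7 assignments (counts)
value 1/2: 6 assignments
value 1/4: 3 assignments
value 0: 2 assignments
So 14 of the 25 assignments meet the threshold.

14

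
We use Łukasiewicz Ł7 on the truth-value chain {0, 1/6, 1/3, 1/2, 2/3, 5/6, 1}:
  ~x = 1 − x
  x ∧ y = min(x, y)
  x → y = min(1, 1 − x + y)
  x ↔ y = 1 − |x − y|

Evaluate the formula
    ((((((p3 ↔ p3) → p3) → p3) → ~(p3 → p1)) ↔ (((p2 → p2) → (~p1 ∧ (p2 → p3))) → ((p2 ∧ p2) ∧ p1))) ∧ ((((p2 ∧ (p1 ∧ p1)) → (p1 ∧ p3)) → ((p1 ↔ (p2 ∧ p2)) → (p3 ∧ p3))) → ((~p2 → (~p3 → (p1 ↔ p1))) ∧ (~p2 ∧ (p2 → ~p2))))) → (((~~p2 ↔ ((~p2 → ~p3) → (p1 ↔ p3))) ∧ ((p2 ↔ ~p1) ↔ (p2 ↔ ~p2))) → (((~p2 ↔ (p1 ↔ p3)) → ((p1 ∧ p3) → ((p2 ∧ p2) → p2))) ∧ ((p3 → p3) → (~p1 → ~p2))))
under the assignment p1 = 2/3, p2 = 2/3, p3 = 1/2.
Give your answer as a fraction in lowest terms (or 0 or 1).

1

p3 ↔ p3 = 1/2 ↔ 1/2 = 1
(p3 ↔ p3) → p3 = 1 → 1/2 = 1/2
((p3 ↔ p3) → p3) → p3 = 1/2 → 1/2 = 1
p3 → p1 = 1/2 → 2/3 = 1
~(p3 → p1) = ~1 = 0
(((p3 ↔ p3) → p3) → p3) → ~(p3 → p1) = 1 → 0 = 0
p2 → p2 = 2/3 → 2/3 = 1
~p1 = ~2/3 = 1/3
p2 → p3 = 2/3 → 1/2 = 5/6
~p1 ∧ (p2 → p3) = 1/3 ∧ 5/6 = 1/3
(p2 → p2) → (~p1 ∧ (p2 → p3)) = 1 → 1/3 = 1/3
p2 ∧ p2 = 2/3 ∧ 2/3 = 2/3
(p2 ∧ p2) ∧ p1 = 2/3 ∧ 2/3 = 2/3
((p2 → p2) → (~p1 ∧ (p2 → p3))) → ((p2 ∧ p2) ∧ p1) = 1/3 → 2/3 = 1
((((p3 ↔ p3) → p3) → p3) → ~(p3 → p1)) ↔ (((p2 → p2) → (~p1 ∧ (p2 → p3))) → ((p2 ∧ p2) ∧ p1)) = 0 ↔ 1 = 0
p1 ∧ p1 = 2/3 ∧ 2/3 = 2/3
p2 ∧ (p1 ∧ p1) = 2/3 ∧ 2/3 = 2/3
p1 ∧ p3 = 2/3 ∧ 1/2 = 1/2
(p2 ∧ (p1 ∧ p1)) → (p1 ∧ p3) = 2/3 → 1/2 = 5/6
p2 ∧ p2 = 2/3 ∧ 2/3 = 2/3
p1 ↔ (p2 ∧ p2) = 2/3 ↔ 2/3 = 1
p3 ∧ p3 = 1/2 ∧ 1/2 = 1/2
(p1 ↔ (p2 ∧ p2)) → (p3 ∧ p3) = 1 → 1/2 = 1/2
((p2 ∧ (p1 ∧ p1)) → (p1 ∧ p3)) → ((p1 ↔ (p2 ∧ p2)) → (p3 ∧ p3)) = 5/6 → 1/2 = 2/3
~p2 = ~2/3 = 1/3
~p3 = ~1/2 = 1/2
p1 ↔ p1 = 2/3 ↔ 2/3 = 1
~p3 → (p1 ↔ p1) = 1/2 → 1 = 1
~p2 → (~p3 → (p1 ↔ p1)) = 1/3 → 1 = 1
~p2 = ~2/3 = 1/3
~p2 = ~2/3 = 1/3
p2 → ~p2 = 2/3 → 1/3 = 2/3
~p2 ∧ (p2 → ~p2) = 1/3 ∧ 2/3 = 1/3
(~p2 → (~p3 → (p1 ↔ p1))) ∧ (~p2 ∧ (p2 → ~p2)) = 1 ∧ 1/3 = 1/3
(((p2 ∧ (p1 ∧ p1)) → (p1 ∧ p3)) → ((p1 ↔ (p2 ∧ p2)) → (p3 ∧ p3))) → ((~p2 → (~p3 → (p1 ↔ p1))) ∧ (~p2 ∧ (p2 → ~p2))) = 2/3 → 1/3 = 2/3
(((((p3 ↔ p3) → p3) → p3) → ~(p3 → p1)) ↔ (((p2 → p2) → (~p1 ∧ (p2 → p3))) → ((p2 ∧ p2) ∧ p1))) ∧ ((((p2 ∧ (p1 ∧ p1)) → (p1 ∧ p3)) → ((p1 ↔ (p2 ∧ p2)) → (p3 ∧ p3))) → ((~p2 → (~p3 → (p1 ↔ p1))) ∧ (~p2 ∧ (p2 → ~p2)))) = 0 ∧ 2/3 = 0
~p2 = ~2/3 = 1/3
~~p2 = ~1/3 = 2/3
~p2 = ~2/3 = 1/3
~p3 = ~1/2 = 1/2
~p2 → ~p3 = 1/3 → 1/2 = 1
p1 ↔ p3 = 2/3 ↔ 1/2 = 5/6
(~p2 → ~p3) → (p1 ↔ p3) = 1 → 5/6 = 5/6
~~p2 ↔ ((~p2 → ~p3) → (p1 ↔ p3)) = 2/3 ↔ 5/6 = 5/6
~p1 = ~2/3 = 1/3
p2 ↔ ~p1 = 2/3 ↔ 1/3 = 2/3
~p2 = ~2/3 = 1/3
p2 ↔ ~p2 = 2/3 ↔ 1/3 = 2/3
(p2 ↔ ~p1) ↔ (p2 ↔ ~p2) = 2/3 ↔ 2/3 = 1
(~~p2 ↔ ((~p2 → ~p3) → (p1 ↔ p3))) ∧ ((p2 ↔ ~p1) ↔ (p2 ↔ ~p2)) = 5/6 ∧ 1 = 5/6
~p2 = ~2/3 = 1/3
p1 ↔ p3 = 2/3 ↔ 1/2 = 5/6
~p2 ↔ (p1 ↔ p3) = 1/3 ↔ 5/6 = 1/2
p1 ∧ p3 = 2/3 ∧ 1/2 = 1/2
p2 ∧ p2 = 2/3 ∧ 2/3 = 2/3
(p2 ∧ p2) → p2 = 2/3 → 2/3 = 1
(p1 ∧ p3) → ((p2 ∧ p2) → p2) = 1/2 → 1 = 1
(~p2 ↔ (p1 ↔ p3)) → ((p1 ∧ p3) → ((p2 ∧ p2) → p2)) = 1/2 → 1 = 1
p3 → p3 = 1/2 → 1/2 = 1
~p1 = ~2/3 = 1/3
~p2 = ~2/3 = 1/3
~p1 → ~p2 = 1/3 → 1/3 = 1
(p3 → p3) → (~p1 → ~p2) = 1 → 1 = 1
((~p2 ↔ (p1 ↔ p3)) → ((p1 ∧ p3) → ((p2 ∧ p2) → p2))) ∧ ((p3 → p3) → (~p1 → ~p2)) = 1 ∧ 1 = 1
((~~p2 ↔ ((~p2 → ~p3) → (p1 ↔ p3))) ∧ ((p2 ↔ ~p1) ↔ (p2 ↔ ~p2))) → (((~p2 ↔ (p1 ↔ p3)) → ((p1 ∧ p3) → ((p2 ∧ p2) → p2))) ∧ ((p3 → p3) → (~p1 → ~p2))) = 5/6 → 1 = 1
((((((p3 ↔ p3) → p3) → p3) → ~(p3 → p1)) ↔ (((p2 → p2) → (~p1 ∧ (p2 → p3))) → ((p2 ∧ p2) ∧ p1))) ∧ ((((p2 ∧ (p1 ∧ p1)) → (p1 ∧ p3)) → ((p1 ↔ (p2 ∧ p2)) → (p3 ∧ p3))) → ((~p2 → (~p3 → (p1 ↔ p1))) ∧ (~p2 ∧ (p2 → ~p2))))) → (((~~p2 ↔ ((~p2 → ~p3) → (p1 ↔ p3))) ∧ ((p2 ↔ ~p1) ↔ (p2 ↔ ~p2))) → (((~p2 ↔ (p1 ↔ p3)) → ((p1 ∧ p3) → ((p2 ∧ p2) → p2))) ∧ ((p3 → p3) → (~p1 → ~p2)))) = 0 → 1 = 1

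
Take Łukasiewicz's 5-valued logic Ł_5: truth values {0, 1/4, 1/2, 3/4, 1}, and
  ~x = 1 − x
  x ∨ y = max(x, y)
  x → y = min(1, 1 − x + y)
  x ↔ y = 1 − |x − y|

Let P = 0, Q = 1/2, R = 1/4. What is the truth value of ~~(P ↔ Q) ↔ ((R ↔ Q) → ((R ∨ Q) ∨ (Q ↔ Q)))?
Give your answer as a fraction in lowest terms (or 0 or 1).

P ↔ Q = 0 ↔ 1/2 = 1/2
~(P ↔ Q) = ~1/2 = 1/2
~~(P ↔ Q) = ~1/2 = 1/2
R ↔ Q = 1/4 ↔ 1/2 = 3/4
R ∨ Q = 1/4 ∨ 1/2 = 1/2
Q ↔ Q = 1/2 ↔ 1/2 = 1
(R ∨ Q) ∨ (Q ↔ Q) = 1/2 ∨ 1 = 1
(R ↔ Q) → ((R ∨ Q) ∨ (Q ↔ Q)) = 3/4 → 1 = 1
~~(P ↔ Q) ↔ ((R ↔ Q) → ((R ∨ Q) ∨ (Q ↔ Q))) = 1/2 ↔ 1 = 1/2

1/2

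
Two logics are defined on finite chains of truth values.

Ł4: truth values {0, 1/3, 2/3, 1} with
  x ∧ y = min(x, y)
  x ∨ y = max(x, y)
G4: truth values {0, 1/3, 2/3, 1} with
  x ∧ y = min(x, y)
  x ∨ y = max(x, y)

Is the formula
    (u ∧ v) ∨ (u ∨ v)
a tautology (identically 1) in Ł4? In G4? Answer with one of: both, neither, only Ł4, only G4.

In Ł4: at u = 0, v = 0 the value is 0 — not a tautology.
In G4: at u = 0, v = 0 the value is 0 — not a tautology.

neither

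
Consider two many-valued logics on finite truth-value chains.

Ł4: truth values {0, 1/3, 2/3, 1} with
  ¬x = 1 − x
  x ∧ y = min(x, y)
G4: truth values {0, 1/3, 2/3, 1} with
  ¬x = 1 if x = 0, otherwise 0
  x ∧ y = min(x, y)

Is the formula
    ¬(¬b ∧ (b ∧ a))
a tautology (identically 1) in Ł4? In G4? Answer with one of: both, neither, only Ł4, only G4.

only G4

In Ł4: at a = 1/3, b = 1/3 the value is 2/3 — not a tautology.
In G4: every assignment gives 1 — tautology.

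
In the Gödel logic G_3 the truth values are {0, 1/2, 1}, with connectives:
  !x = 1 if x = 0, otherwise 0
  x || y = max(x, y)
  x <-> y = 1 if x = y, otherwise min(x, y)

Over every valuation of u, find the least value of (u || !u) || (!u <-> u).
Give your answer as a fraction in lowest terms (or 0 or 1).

1/2

Take u = 1/2:
!u = !1/2 = 0
u || !u = 1/2 || 0 = 1/2
!u = !1/2 = 0
!u <-> u = 0 <-> 1/2 = 0
(u || !u) || (!u <-> u) = 1/2 || 0 = 1/2
No assignment yields a value below 1/2, so this is the minimum.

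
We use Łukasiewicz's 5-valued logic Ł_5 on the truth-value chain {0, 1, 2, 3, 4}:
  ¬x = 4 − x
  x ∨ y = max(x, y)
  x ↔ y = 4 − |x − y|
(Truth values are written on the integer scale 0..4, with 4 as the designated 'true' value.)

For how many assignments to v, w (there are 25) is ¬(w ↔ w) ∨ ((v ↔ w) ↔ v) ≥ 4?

value 4: 7 assignments (counts)
value 3: 7 assignments
value 2: 6 assignments
value 1: 3 assignments
value 0: 2 assignments
So 7 of the 25 assignments meet the threshold.

7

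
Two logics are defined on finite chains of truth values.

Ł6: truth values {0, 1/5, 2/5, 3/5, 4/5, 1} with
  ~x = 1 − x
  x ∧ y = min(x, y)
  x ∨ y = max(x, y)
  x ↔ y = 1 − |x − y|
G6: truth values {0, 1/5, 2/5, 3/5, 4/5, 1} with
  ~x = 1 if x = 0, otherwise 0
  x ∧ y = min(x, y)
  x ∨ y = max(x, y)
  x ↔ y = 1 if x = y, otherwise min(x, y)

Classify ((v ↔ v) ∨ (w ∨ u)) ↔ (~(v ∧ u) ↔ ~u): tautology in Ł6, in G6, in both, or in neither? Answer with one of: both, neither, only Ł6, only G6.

neither

In Ł6: at u = 1/5, v = 0, w = 0 the value is 4/5 — not a tautology.
In G6: at u = 1/5, v = 0, w = 0 the value is 0 — not a tautology.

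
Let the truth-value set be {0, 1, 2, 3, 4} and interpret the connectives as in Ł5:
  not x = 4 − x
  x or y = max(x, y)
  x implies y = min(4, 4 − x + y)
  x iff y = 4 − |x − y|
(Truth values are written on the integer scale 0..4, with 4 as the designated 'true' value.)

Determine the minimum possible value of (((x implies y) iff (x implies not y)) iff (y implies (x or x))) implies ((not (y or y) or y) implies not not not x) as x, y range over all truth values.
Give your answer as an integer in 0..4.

Take x = 2, y = 4:
x implies y = 2 implies 4 = 4
not y = not 4 = 0
x implies not y = 2 implies 0 = 2
(x implies y) iff (x implies not y) = 4 iff 2 = 2
x or x = 2 or 2 = 2
y implies (x or x) = 4 implies 2 = 2
((x implies y) iff (x implies not y)) iff (y implies (x or x)) = 2 iff 2 = 4
y or y = 4 or 4 = 4
not (y or y) = not 4 = 0
not (y or y) or y = 0 or 4 = 4
not x = not 2 = 2
not not x = not 2 = 2
not not not x = not 2 = 2
(not (y or y) or y) implies not not not x = 4 implies 2 = 2
(((x implies y) iff (x implies not y)) iff (y implies (x or x))) implies ((not (y or y) or y) implies not not not x) = 4 implies 2 = 2
No assignment yields a value below 2, so this is the minimum.

2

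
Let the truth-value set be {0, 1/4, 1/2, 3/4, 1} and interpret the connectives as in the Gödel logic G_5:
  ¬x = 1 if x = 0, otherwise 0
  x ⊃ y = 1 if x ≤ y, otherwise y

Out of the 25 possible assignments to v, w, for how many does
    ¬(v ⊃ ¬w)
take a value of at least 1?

value 1: 16 assignments (counts)
value 0: 9 assignments
So 16 of the 25 assignments meet the threshold.

16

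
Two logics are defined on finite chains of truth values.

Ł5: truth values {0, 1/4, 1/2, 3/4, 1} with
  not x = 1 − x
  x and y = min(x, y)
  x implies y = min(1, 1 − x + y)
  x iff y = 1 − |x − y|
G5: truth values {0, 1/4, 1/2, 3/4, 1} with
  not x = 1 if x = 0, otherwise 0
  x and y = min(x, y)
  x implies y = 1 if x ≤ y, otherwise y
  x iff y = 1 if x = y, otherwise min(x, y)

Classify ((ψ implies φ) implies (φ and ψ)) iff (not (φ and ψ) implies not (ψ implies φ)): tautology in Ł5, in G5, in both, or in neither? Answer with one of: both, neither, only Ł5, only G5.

In Ł5: every assignment gives 1 — tautology.
In G5: at φ = 1/4, ψ = 1/4 the value is 1/4 — not a tautology.

only Ł5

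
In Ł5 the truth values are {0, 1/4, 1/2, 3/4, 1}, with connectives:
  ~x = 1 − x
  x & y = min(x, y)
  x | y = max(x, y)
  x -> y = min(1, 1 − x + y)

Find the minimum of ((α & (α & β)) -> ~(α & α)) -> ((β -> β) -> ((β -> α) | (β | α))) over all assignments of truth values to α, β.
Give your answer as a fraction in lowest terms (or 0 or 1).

Take α = 0, β = 1/2:
α & β = 0 & 1/2 = 0
α & (α & β) = 0 & 0 = 0
α & α = 0 & 0 = 0
~(α & α) = ~0 = 1
(α & (α & β)) -> ~(α & α) = 0 -> 1 = 1
β -> β = 1/2 -> 1/2 = 1
β -> α = 1/2 -> 0 = 1/2
β | α = 1/2 | 0 = 1/2
(β -> α) | (β | α) = 1/2 | 1/2 = 1/2
(β -> β) -> ((β -> α) | (β | α)) = 1 -> 1/2 = 1/2
((α & (α & β)) -> ~(α & α)) -> ((β -> β) -> ((β -> α) | (β | α))) = 1 -> 1/2 = 1/2
No assignment yields a value below 1/2, so this is the minimum.

1/2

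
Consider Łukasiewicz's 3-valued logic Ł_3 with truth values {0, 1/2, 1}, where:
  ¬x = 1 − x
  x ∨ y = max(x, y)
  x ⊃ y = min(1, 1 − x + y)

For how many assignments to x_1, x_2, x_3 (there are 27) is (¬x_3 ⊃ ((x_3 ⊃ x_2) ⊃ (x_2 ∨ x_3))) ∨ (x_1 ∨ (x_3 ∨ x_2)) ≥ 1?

23

value 1: 23 assignments (counts)
value 1/2: 3 assignments
value 0: 1 assignment
So 23 of the 27 assignments meet the threshold.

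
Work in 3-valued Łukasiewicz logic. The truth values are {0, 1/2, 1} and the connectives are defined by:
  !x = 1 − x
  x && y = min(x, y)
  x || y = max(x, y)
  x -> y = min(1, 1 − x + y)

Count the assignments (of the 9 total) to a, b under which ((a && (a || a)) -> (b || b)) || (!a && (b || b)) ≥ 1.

a = 0, b = 0 ↦ 1  ≥
a = 0, b = 1/2 ↦ 1  ≥
a = 0, b = 1 ↦ 1  ≥
a = 1/2, b = 0 ↦ 1/2  <
a = 1/2, b = 1/2 ↦ 1  ≥
a = 1/2, b = 1 ↦ 1  ≥
a = 1, b = 0 ↦ 0  <
a = 1, b = 1/2 ↦ 1/2  <
a = 1, b = 1 ↦ 1  ≥
So 6 of the 9 assignments meet the threshold.

6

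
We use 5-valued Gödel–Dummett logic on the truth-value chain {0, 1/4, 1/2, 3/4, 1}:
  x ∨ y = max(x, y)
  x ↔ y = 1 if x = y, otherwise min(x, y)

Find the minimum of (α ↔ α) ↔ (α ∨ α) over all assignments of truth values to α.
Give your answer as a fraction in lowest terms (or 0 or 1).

0

Take α = 0:
α ↔ α = 0 ↔ 0 = 1
α ∨ α = 0 ∨ 0 = 0
(α ↔ α) ↔ (α ∨ α) = 1 ↔ 0 = 0
No assignment yields a value below 0, so this is the minimum.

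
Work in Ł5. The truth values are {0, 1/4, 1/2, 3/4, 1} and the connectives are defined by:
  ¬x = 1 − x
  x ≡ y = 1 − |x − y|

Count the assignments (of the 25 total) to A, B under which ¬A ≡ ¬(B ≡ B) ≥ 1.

5

value 1: 5 assignments (counts)
value 3/4: 5 assignments
value 1/2: 5 assignments
value 1/4: 5 assignments
value 0: 5 assignments
So 5 of the 25 assignments meet the threshold.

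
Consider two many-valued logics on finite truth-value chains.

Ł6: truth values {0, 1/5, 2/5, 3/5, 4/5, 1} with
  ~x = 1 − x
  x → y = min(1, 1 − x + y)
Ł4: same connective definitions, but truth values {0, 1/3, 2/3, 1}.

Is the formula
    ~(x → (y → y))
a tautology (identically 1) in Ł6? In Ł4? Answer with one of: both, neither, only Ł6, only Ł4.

neither

In Ł6: at x = 0, y = 0 the value is 0 — not a tautology.
In Ł4: at x = 0, y = 0 the value is 0 — not a tautology.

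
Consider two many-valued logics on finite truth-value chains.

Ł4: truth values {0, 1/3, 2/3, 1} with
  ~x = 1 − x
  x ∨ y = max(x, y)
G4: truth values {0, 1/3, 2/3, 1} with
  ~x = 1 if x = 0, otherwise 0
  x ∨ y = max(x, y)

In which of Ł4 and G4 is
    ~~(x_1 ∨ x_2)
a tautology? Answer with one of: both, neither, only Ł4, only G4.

In Ł4: at x_1 = 0, x_2 = 0 the value is 0 — not a tautology.
In G4: at x_1 = 0, x_2 = 0 the value is 0 — not a tautology.

neither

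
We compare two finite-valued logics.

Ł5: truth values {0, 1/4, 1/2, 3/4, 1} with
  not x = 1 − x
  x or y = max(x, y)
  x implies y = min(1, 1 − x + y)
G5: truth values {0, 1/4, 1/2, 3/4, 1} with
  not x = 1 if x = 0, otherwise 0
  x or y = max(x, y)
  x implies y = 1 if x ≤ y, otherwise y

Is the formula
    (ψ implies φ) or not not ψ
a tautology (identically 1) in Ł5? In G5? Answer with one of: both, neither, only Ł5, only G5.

only G5

In Ł5: at φ = 0, ψ = 1/4 the value is 3/4 — not a tautology.
In G5: every assignment gives 1 — tautology.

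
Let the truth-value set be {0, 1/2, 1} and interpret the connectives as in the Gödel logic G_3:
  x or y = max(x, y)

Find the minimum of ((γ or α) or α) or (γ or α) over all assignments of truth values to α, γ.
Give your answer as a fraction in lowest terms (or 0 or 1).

0

Take α = 0, γ = 0:
γ or α = 0 or 0 = 0
(γ or α) or α = 0 or 0 = 0
γ or α = 0 or 0 = 0
((γ or α) or α) or (γ or α) = 0 or 0 = 0
No assignment yields a value below 0, so this is the minimum.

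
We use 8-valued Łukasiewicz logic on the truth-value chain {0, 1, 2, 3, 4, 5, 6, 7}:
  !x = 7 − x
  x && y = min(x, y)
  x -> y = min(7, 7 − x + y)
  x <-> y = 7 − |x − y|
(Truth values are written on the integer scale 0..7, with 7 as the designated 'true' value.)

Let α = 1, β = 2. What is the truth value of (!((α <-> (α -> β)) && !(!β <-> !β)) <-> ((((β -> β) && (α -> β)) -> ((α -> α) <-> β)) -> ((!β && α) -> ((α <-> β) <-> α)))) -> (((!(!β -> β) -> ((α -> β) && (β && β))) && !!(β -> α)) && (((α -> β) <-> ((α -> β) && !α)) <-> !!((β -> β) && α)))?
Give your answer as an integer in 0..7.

α -> β = 1 -> 2 = 7
α <-> (α -> β) = 1 <-> 7 = 1
!β = !2 = 5
!β = !2 = 5
!β <-> !β = 5 <-> 5 = 7
!(!β <-> !β) = !7 = 0
(α <-> (α -> β)) && !(!β <-> !β) = 1 && 0 = 0
!((α <-> (α -> β)) && !(!β <-> !β)) = !0 = 7
β -> β = 2 -> 2 = 7
α -> β = 1 -> 2 = 7
(β -> β) && (α -> β) = 7 && 7 = 7
α -> α = 1 -> 1 = 7
(α -> α) <-> β = 7 <-> 2 = 2
((β -> β) && (α -> β)) -> ((α -> α) <-> β) = 7 -> 2 = 2
!β = !2 = 5
!β && α = 5 && 1 = 1
α <-> β = 1 <-> 2 = 6
(α <-> β) <-> α = 6 <-> 1 = 2
(!β && α) -> ((α <-> β) <-> α) = 1 -> 2 = 7
(((β -> β) && (α -> β)) -> ((α -> α) <-> β)) -> ((!β && α) -> ((α <-> β) <-> α)) = 2 -> 7 = 7
!((α <-> (α -> β)) && !(!β <-> !β)) <-> ((((β -> β) && (α -> β)) -> ((α -> α) <-> β)) -> ((!β && α) -> ((α <-> β) <-> α))) = 7 <-> 7 = 7
!β = !2 = 5
!β -> β = 5 -> 2 = 4
!(!β -> β) = !4 = 3
α -> β = 1 -> 2 = 7
β && β = 2 && 2 = 2
(α -> β) && (β && β) = 7 && 2 = 2
!(!β -> β) -> ((α -> β) && (β && β)) = 3 -> 2 = 6
β -> α = 2 -> 1 = 6
!(β -> α) = !6 = 1
!!(β -> α) = !1 = 6
(!(!β -> β) -> ((α -> β) && (β && β))) && !!(β -> α) = 6 && 6 = 6
α -> β = 1 -> 2 = 7
α -> β = 1 -> 2 = 7
!α = !1 = 6
(α -> β) && !α = 7 && 6 = 6
(α -> β) <-> ((α -> β) && !α) = 7 <-> 6 = 6
β -> β = 2 -> 2 = 7
(β -> β) && α = 7 && 1 = 1
!((β -> β) && α) = !1 = 6
!!((β -> β) && α) = !6 = 1
((α -> β) <-> ((α -> β) && !α)) <-> !!((β -> β) && α) = 6 <-> 1 = 2
((!(!β -> β) -> ((α -> β) && (β && β))) && !!(β -> α)) && (((α -> β) <-> ((α -> β) && !α)) <-> !!((β -> β) && α)) = 6 && 2 = 2
(!((α <-> (α -> β)) && !(!β <-> !β)) <-> ((((β -> β) && (α -> β)) -> ((α -> α) <-> β)) -> ((!β && α) -> ((α <-> β) <-> α)))) -> (((!(!β -> β) -> ((α -> β) && (β && β))) && !!(β -> α)) && (((α -> β) <-> ((α -> β) && !α)) <-> !!((β -> β) && α))) = 7 -> 2 = 2

2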